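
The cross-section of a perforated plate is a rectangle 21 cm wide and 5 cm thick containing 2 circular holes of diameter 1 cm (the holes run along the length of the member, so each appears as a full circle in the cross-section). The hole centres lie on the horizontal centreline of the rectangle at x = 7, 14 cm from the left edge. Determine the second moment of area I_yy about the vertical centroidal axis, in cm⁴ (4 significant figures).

I_yy ≈ 3839 cm⁴

Treat the section as a set of non-overlapping primitives; coordinates are from the bounding-box lower-left.
Plate: 21 × 5, A = 105 cm², x = 10.5 cm, Ī = 3858.75 cm⁴.
Hole 1 (subtracted): ⌀1, A = 0.785398 cm², x = 7 cm, Ī = 0.0490874 cm⁴.
Hole 2 (subtracted): ⌀1, A = 0.785398 cm², x = 14 cm, Ī = 0.0490874 cm⁴.
By symmetry the centroid is at mid-width, x̄ = 10.5 cm.
Transfer each piece to the vertical centroidal axis using Ī + A·d² with d = x − 10.5:
  plate: d = 0 cm → contributes +3858.75 cm⁴
  hole 1: d = -3.5 cm → contributes −9.67021 cm⁴
  hole 2: d = 3.5 cm → contributes −9.67021 cm⁴
Total I = 3839.41 cm⁴.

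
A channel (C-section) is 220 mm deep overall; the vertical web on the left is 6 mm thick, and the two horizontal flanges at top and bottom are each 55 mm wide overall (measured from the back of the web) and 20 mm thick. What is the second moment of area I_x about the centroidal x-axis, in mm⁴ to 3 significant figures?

Decompose the section into non-overlapping parts with the origin at the bottom-left of its bounding rectangle.
Web: 6 × 220, A = 1 320 mm², y = 110 mm, Ī = 5 324 000 mm⁴.
Top flange (beyond web): 49 × 20, A = 980 mm², y = 210 mm, Ī = 32 667 mm⁴.
Bottom flange (beyond web): 49 × 20, A = 980 mm², y = 10 mm, Ī = 32 667 mm⁴.
By symmetry the centroid is at mid-height, ȳ = 110 mm.
Transfer each piece to the centroidal x-axis using Ī + A·d² with d = y − 110:
  web: d = 0 mm → contributes +5 324 000 mm⁴
  top flange (beyond web): d = 100 mm → contributes +9 832 667 mm⁴
  bottom flange (beyond web): d = -100 mm → contributes +9 832 667 mm⁴
Total I = 24 989 333 mm⁴.

I_x ≈ 2.50 × 10⁷ mm⁴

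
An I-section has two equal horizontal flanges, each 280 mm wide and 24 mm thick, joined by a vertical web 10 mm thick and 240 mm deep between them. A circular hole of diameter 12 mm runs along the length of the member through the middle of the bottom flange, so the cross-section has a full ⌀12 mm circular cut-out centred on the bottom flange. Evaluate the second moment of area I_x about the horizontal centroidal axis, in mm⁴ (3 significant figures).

Break the section into simple shapes (no overlaps), measuring from the bottom-left corner of the bounding box.
Bottom flange: 280 × 24, A = 6 720 mm², y = 12 mm, Ī = 322 560 mm⁴.
Web: 10 × 240, A = 2 400 mm², y = 144 mm, Ī = 11 520 000 mm⁴.
Top flange: 280 × 24, A = 6 720 mm², y = 276 mm, Ī = 322 560 mm⁴.
Hole (subtracted): ⌀12, A = 113.1 mm², y = 12 mm, Ī = 1017.9 mm⁴.
Centroid: ȳ = ΣA·y / ΣA = 144.95 mm.
Transfer each piece to the horizontal centroidal axis using Ī + A·d² with d = y − 144.95:
  bottom flange: d = -132.95 mm → contributes +119 101 950 mm⁴
  web: d = -0.94926 mm → contributes +11 522 163 mm⁴
  top flange: d = 131.05 mm → contributes +115 733 840 mm⁴
  hole: d = -132.95 mm → contributes −2 000 070 mm⁴
Total I = 244 357 883 mm⁴.

I_x ≈ 2.44 × 10⁸ mm⁴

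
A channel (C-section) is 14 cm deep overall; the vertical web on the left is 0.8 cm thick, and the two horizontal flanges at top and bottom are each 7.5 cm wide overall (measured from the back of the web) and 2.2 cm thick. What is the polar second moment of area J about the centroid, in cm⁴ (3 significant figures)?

Break the section into simple shapes (no overlaps), measuring from the bottom-left corner of the bounding box.
Web: 0.8 × 14, A = 11.2 cm², y = 7 cm, Ī = 182.93 cm⁴.
Top flange (beyond web): 6.7 × 2.2, A = 14.74 cm², y = 12.9 cm, Ī = 5.9451 cm⁴.
Bottom flange (beyond web): 6.7 × 2.2, A = 14.74 cm², y = 1.1 cm, Ī = 5.9451 cm⁴.
By symmetry the centroid is at mid-height, ȳ = 7 cm.
Transfer each piece to the centroidal x-axis using Ī + A·d² with d = y − 7:
  web: d = 0 cm → contributes +182.93 cm⁴
  top flange (beyond web): d = 5.9 cm → contributes +519.04 cm⁴
  bottom flange (beyond web): d = -5.9 cm → contributes +519.04 cm⁴
Total I = 1 221 cm⁴.
For the y-axis: x̄ = 3.1176 cm.
Repeating about the centroidal y-axis gives I_y = 225.01 cm⁴.
Polar second moment: J = I_x + I_y = 1 446 cm⁴.

J ≈ 1450 cm⁴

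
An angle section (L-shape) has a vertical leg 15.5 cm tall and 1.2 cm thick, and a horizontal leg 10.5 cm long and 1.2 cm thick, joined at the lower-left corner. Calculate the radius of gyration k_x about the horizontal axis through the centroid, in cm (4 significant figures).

k_x ≈ 4.954 cm

Break the section into simple shapes (no overlaps), measuring from the bottom-left corner of the bounding box.
Vertical leg: 1.2 × 15.5, A = 18.6 cm², y = 7.75 cm, Ī = 372.388 cm⁴.
Horizontal leg (remainder): 9.3 × 1.2, A = 11.16 cm², y = 0.6 cm, Ī = 1.3392 cm⁴.
Centroid: ȳ = ΣA·y / ΣA = 5.06875 cm.
Transfer each piece to the horizontal axis through the centroid using Ī + A·d² with d = y − 5.06875:
  vertical leg: d = 2.68125 cm → contributes +506.105 cm⁴
  horizontal leg (remainder): d = -4.46875 cm → contributes +224.201 cm⁴
Total I = 730.306 cm⁴.
Radius of gyration: k = √(I/A) = √(730.306 / 29.76) = 4.95377 cm.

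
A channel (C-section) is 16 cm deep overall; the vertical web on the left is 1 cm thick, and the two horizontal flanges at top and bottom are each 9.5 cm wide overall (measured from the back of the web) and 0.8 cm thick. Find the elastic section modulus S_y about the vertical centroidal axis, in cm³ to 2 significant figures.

Split into non-overlapping primitives; take the origin at the lower-left of the bounding box.
Web: 1 × 16, A = 16 cm², x = 0.5 cm, Ī = 1.333 cm⁴.
Top flange (beyond web): 8.5 × 0.8, A = 6.8 cm², x = 5.25 cm, Ī = 40.94 cm⁴.
Bottom flange (beyond web): 8.5 × 0.8, A = 6.8 cm², x = 5.25 cm, Ī = 40.94 cm⁴.
Centroid: x̄ = ΣA·x / ΣA = 2.682 cm.
Transfer each piece to the vertical centroidal axis using Ī + A·d² with d = x − 2.682:
  web: d = -2.182 cm → contributes +77.54 cm⁴
  top flange (beyond web): d = 2.568 cm → contributes +85.77 cm⁴
  bottom flange (beyond web): d = 2.568 cm → contributes +85.77 cm⁴
Total I = 249.1 cm⁴.
Extreme fibre distance c = 6.818 cm; S = I/c = 36.54 cm³.

S_y ≈ 37 cm³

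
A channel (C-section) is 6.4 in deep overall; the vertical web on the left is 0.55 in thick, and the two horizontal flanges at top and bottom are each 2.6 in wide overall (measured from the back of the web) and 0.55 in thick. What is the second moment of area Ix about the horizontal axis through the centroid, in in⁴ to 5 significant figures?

Split into non-overlapping primitives; take the origin at the lower-left of the bounding box.
Web: 0.55 × 6.4, A = 3.52 in², y = 3.2 in, Ī = 12.01493 in⁴.
Top flange (beyond web): 2.05 × 0.55, A = 1.1275 in², y = 6.125 in, Ī = 0.0284224 in⁴.
Bottom flange (beyond web): 2.05 × 0.55, A = 1.1275 in², y = 0.275 in, Ī = 0.0284224 in⁴.
By symmetry the centroid is at mid-height, ȳ = 3.2 in.
Transfer each piece to the horizontal axis through the centroid using Ī + A·d² with d = y − 3.2:
  web: d = 0 in → contributes +12.01493 in⁴
  top flange (beyond web): d = 2.925 in → contributes +9.67489 in⁴
  bottom flange (beyond web): d = -2.925 in → contributes +9.67489 in⁴
Total I = 31.36471 in⁴.

Ix ≈ 31.365 in⁴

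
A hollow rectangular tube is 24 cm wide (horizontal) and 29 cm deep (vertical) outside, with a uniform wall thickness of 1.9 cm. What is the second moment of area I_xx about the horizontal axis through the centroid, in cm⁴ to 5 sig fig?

Break the section into simple shapes (no overlaps), measuring from the bottom-left corner of the bounding box.
Outer rectangle: 24 × 29, A = 696 cm², y = 14.5 cm, Ī = 48 778 cm⁴.
Inner void (subtracted): 20.2 × 25.2, A = 509.04 cm², y = 14.5 cm, Ī = 26938.4 cm⁴.
By symmetry the centroid is at mid-height, ȳ = 14.5 cm.
All pieces are centred on the horizontal axis through the centroid, so I = ΣĪ (holes subtracted) = 21839.6 cm⁴.

I_xx ≈ 2.1840 × 10⁴ cm⁴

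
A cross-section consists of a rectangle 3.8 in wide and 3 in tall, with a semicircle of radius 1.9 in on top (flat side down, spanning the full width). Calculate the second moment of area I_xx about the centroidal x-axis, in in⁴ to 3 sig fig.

I_xx ≈ 30.1 in⁴

Break the section into simple shapes (no overlaps), measuring from the bottom-left corner of the bounding box.
Rectangular body: 3.8 × 3, A = 11.4 in², y = 1.5 in, Ī = 8.55 in⁴.
Semicircular cap: semicircle r = 1.9, A = 5.6706 in², y = 3.8064 in, Ī = 1.4304 in⁴.
Centroid: ȳ = ΣA·y / ΣA = 2.2661 in.
Transfer each piece to the centroidal x-axis using Ī + A·d² with d = y − 2.2661:
  rectangular body: d = -0.76614 in → contributes +15.242 in⁴
  semicircular cap: d = 1.5402 in → contributes +14.883 in⁴
Total I = 30.124 in⁴.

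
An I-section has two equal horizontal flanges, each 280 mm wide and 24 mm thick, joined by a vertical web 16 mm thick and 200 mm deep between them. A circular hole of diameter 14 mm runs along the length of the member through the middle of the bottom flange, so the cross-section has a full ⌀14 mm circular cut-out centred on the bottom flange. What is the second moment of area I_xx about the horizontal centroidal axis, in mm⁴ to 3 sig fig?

Break the section into simple shapes (no overlaps), measuring from the bottom-left corner of the bounding box.
Bottom flange: 280 × 24, A = 6 720 mm², y = 12 mm, Ī = 322 560 mm⁴.
Web: 16 × 200, A = 3 200 mm², y = 124 mm, Ī = 10 666 667 mm⁴.
Top flange: 280 × 24, A = 6 720 mm², y = 236 mm, Ī = 322 560 mm⁴.
Hole (subtracted): ⌀14, A = 153.94 mm², y = 12 mm, Ī = 1885.7 mm⁴.
Centroid: ȳ = ΣA·y / ΣA = 125.05 mm.
Transfer each piece to the horizontal centroidal axis using Ī + A·d² with d = y − 125.05:
  bottom flange: d = -113.05 mm → contributes +86 199 806 mm⁴
  web: d = -1.0458 mm → contributes +10 670 166 mm⁴
  top flange: d = 110.95 mm → contributes +83 051 374 mm⁴
  hole: d = -113.05 mm → contributes −1 969 114 mm⁴
Total I = 177 952 232 mm⁴.

I_xx ≈ 1.78 × 10⁸ mm⁴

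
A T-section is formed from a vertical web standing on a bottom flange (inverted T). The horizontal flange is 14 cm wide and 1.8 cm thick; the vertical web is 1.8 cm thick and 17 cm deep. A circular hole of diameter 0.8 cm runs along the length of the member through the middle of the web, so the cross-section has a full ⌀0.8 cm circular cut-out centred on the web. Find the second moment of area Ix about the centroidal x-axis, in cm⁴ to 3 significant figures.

Ix ≈ 1960 cm⁴

Decompose the section into non-overlapping parts with the origin at the bottom-left of its bounding rectangle.
Flange: 14 × 1.8, A = 25.2 cm², y = 0.9 cm, Ī = 6.804 cm⁴.
Web: 1.8 × 17, A = 30.6 cm², y = 10.3 cm, Ī = 736.95 cm⁴.
Hole (subtracted): ⌀0.8, A = 0.50265 cm², y = 10.3 cm, Ī = 0.020106 cm⁴.
Centroid: ȳ = ΣA·y / ΣA = 6.0163 cm.
Transfer each piece to the centroidal x-axis using Ī + A·d² with d = y − 6.0163:
  flange: d = -5.1163 cm → contributes +666.44 cm⁴
  web: d = 4.2837 cm → contributes +1298.5 cm⁴
  hole: d = 4.2837 cm → contributes −9.2441 cm⁴
Total I = 1955.7 cm⁴.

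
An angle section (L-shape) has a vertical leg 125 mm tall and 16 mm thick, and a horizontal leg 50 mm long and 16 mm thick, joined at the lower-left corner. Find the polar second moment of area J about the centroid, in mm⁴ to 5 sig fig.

J ≈ 4.2484 × 10⁶ mm⁴

Split into non-overlapping primitives; take the origin at the lower-left of the bounding box.
Vertical leg: 16 × 125, A = 2 000 mm², y = 62.5 mm, Ī = 2 604 167 mm⁴.
Horizontal leg (remainder): 34 × 16, A = 544 mm², y = 8 mm, Ī = 11605.33 mm⁴.
Centroid: ȳ = ΣA·y / ΣA = 50.84591 mm.
Transfer each piece to the centroidal x-axis using Ī + A·d² with d = y − 50.84591:
  vertical leg: d = 11.65409 mm → contributes +2 875 802 mm⁴
  horizontal leg (remainder): d = -42.84591 mm → contributes +1 010 265 mm⁴
Total I = 3 886 068 mm⁴.
For the y-axis: x̄ = 13.34591 mm.
Repeating about the centroidal y-axis gives I_y = 362367.6 mm⁴.
Polar second moment: J = I_x + I_y = 4 248 435 mm⁴.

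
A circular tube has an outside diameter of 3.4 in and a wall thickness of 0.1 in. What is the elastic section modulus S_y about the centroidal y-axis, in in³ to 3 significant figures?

S_y ≈ 0.831 in³

Treat the section as a set of non-overlapping primitives; coordinates are from the bounding-box lower-left.
Outer circle: ⌀3.4, A = 9.0792 in², x = 1.7 in, Ī = 6.5597 in⁴.
Bore (subtracted): ⌀3.2, A = 8.0425 in², x = 1.7 in, Ī = 5.1472 in⁴.
By symmetry the centroid is at mid-width, x̄ = 1.7 in.
All pieces are centred on the centroidal y-axis, so I = ΣĪ (holes subtracted) = 1.4125 in⁴.
Extreme fibre distance c = 1.7 in; S = I/c = 0.83091 in³.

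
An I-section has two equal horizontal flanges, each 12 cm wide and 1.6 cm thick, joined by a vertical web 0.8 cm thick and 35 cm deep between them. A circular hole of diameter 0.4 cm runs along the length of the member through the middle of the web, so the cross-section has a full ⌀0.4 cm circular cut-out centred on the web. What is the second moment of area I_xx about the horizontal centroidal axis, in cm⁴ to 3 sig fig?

I_xx ≈ 1.57 × 10⁴ cm⁴

Break the section into simple shapes (no overlaps), measuring from the bottom-left corner of the bounding box.
Bottom flange: 12 × 1.6, A = 19.2 cm², y = 0.8 cm, Ī = 4.096 cm⁴.
Web: 0.8 × 35, A = 28 cm², y = 19.1 cm, Ī = 2858.3 cm⁴.
Top flange: 12 × 1.6, A = 19.2 cm², y = 37.4 cm, Ī = 4.096 cm⁴.
Hole (subtracted): ⌀0.4, A = 0.12566 cm², y = 19.1 cm, Ī = 0.0012566 cm⁴.
By symmetry the centroid is at mid-height, ȳ = 19.1 cm.
Transfer each piece to the horizontal centroidal axis using Ī + A·d² with d = y − 19.1:
  bottom flange: d = -18.3 cm → contributes +6 434 cm⁴
  web: d = 0 cm → contributes +2858.3 cm⁴
  top flange: d = 18.3 cm → contributes +6 434 cm⁴
  hole: d = 0 cm → contributes −0.0012566 cm⁴
Total I = 15 726 cm⁴.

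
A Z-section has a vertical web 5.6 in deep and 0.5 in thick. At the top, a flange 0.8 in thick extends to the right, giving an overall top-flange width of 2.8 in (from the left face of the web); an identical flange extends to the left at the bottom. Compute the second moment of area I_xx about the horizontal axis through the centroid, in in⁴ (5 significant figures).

I_xx ≈ 28.710 in⁴

Decompose the section into non-overlapping parts with the origin at the bottom-left of its bounding rectangle.
Web: 0.5 × 5.6, A = 2.8 in², y = 2.8 in, Ī = 7.317333 in⁴.
Top flange (beyond web): 2.3 × 0.8, A = 1.84 in², y = 5.2 in, Ī = 0.09813333 in⁴.
Bottom flange (beyond web): 2.3 × 0.8, A = 1.84 in², y = 0.4 in, Ī = 0.09813333 in⁴.
Centroid: ȳ = ΣA·y / ΣA = 2.8 in.
Transfer each piece to the horizontal axis through the centroid using Ī + A·d² with d = y − 2.8:
  web: d = 0 in → contributes +7.317333 in⁴
  top flange (beyond web): d = 2.4 in → contributes +10.69653 in⁴
  bottom flange (beyond web): d = -2.4 in → contributes +10.69653 in⁴
Total I = 28.7104 in⁴.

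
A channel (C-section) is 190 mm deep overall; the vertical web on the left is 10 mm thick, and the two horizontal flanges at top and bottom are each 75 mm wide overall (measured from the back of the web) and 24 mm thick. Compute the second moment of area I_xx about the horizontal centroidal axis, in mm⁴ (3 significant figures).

Decompose the section into non-overlapping parts with the origin at the bottom-left of its bounding rectangle.
Web: 10 × 190, A = 1 900 mm², y = 95 mm, Ī = 5 715 833 mm⁴.
Top flange (beyond web): 65 × 24, A = 1 560 mm², y = 178 mm, Ī = 74 880 mm⁴.
Bottom flange (beyond web): 65 × 24, A = 1 560 mm², y = 12 mm, Ī = 74 880 mm⁴.
By symmetry the centroid is at mid-height, ȳ = 95 mm.
Transfer each piece to the horizontal centroidal axis using Ī + A·d² with d = y − 95:
  web: d = 0 mm → contributes +5 715 833 mm⁴
  top flange (beyond web): d = 83 mm → contributes +10 821 720 mm⁴
  bottom flange (beyond web): d = -83 mm → contributes +10 821 720 mm⁴
Total I = 27 359 273 mm⁴.

I_xx ≈ 2.74 × 10⁷ mm⁴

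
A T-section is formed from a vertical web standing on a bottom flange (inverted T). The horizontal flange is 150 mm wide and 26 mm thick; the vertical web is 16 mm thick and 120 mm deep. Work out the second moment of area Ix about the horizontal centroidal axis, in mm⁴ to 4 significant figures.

Ix ≈ 9.380 × 10⁶ mm⁴

Split into non-overlapping primitives; take the origin at the lower-left of the bounding box.
Flange: 150 × 26, A = 3 900 mm², y = 13 mm, Ī = 219 700 mm⁴.
Web: 16 × 120, A = 1 920 mm², y = 86 mm, Ī = 2 304 000 mm⁴.
Centroid: ȳ = ΣA·y / ΣA = 37.0825 mm.
Transfer each piece to the horizontal centroidal axis using Ī + A·d² with d = y − 37.0825:
  flange: d = -24.0825 mm → contributes +2 481 566 mm⁴
  web: d = 48.9175 mm → contributes +6 898 415 mm⁴
Total I = 9 379 980 mm⁴.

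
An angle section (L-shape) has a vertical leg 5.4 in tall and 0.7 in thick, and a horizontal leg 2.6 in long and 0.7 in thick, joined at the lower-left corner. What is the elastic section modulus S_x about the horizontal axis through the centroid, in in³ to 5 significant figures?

Split into non-overlapping primitives; take the origin at the lower-left of the bounding box.
Vertical leg: 0.7 × 5.4, A = 3.78 in², y = 2.7 in, Ī = 9.1854 in⁴.
Horizontal leg (remainder): 1.9 × 0.7, A = 1.33 in², y = 0.35 in, Ī = 0.05430833 in⁴.
Centroid: ȳ = ΣA·y / ΣA = 2.088356 in.
Transfer each piece to the horizontal axis through the centroid using Ī + A·d² with d = y − 2.088356:
  vertical leg: d = 0.6116438 in → contributes +10.59953 in⁴
  horizontal leg (remainder): d = -1.738356 in → contributes +4.073412 in⁴
Total I = 14.67294 in⁴.
Extreme fibre distance c = 3.311644 in; S = I/c = 4.430712 in³.

S_x ≈ 4.4307 in³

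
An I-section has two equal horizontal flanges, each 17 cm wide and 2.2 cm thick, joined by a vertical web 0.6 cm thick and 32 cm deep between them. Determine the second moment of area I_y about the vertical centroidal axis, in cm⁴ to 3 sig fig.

Decompose the section into non-overlapping parts with the origin at the bottom-left of its bounding rectangle.
Bottom flange: 17 × 2.2, A = 37.4 cm², x = 8.5 cm, Ī = 900.72 cm⁴.
Web: 0.6 × 32, A = 19.2 cm², x = 8.5 cm, Ī = 0.576 cm⁴.
Top flange: 17 × 2.2, A = 37.4 cm², x = 8.5 cm, Ī = 900.72 cm⁴.
By symmetry the centroid is at mid-width, x̄ = 8.5 cm.
All pieces are centred on the vertical centroidal axis, so I = ΣĪ = 1 802 cm⁴.

I_y ≈ 1800 cm⁴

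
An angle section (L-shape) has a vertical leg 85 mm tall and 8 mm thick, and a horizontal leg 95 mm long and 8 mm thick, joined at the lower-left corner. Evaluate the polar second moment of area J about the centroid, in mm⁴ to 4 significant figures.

J ≈ 2.142 × 10⁶ mm⁴

Decompose the section into non-overlapping parts with the origin at the bottom-left of its bounding rectangle.
Vertical leg: 8 × 85, A = 680 mm², y = 42.5 mm, Ī = 409 417 mm⁴.
Horizontal leg (remainder): 87 × 8, A = 696 mm², y = 4 mm, Ī = 3 712 mm⁴.
Centroid: ȳ = ΣA·y / ΣA = 23.0262 mm.
Transfer each piece to the centroidal x-axis using Ī + A·d² with d = y − 23.0262:
  vertical leg: d = 19.4738 mm → contributes +667 293 mm⁴
  horizontal leg (remainder): d = -19.0262 mm → contributes +255 660 mm⁴
Total I = 922 954 mm⁴.
For the y-axis: x̄ = 28.0262 mm.
Repeating about the centroidal y-axis gives I_y = 1 218 674 mm⁴.
Polar second moment: J = I_x + I_y = 2 141 627 mm⁴.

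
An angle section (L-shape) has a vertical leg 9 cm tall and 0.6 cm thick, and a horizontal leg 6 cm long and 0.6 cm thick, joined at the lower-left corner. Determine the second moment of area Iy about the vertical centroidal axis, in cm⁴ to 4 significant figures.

Decompose the section into non-overlapping parts with the origin at the bottom-left of its bounding rectangle.
Vertical leg: 0.6 × 9, A = 5.4 cm², x = 0.3 cm, Ī = 0.162 cm⁴.
Horizontal leg (remainder): 5.4 × 0.6, A = 3.24 cm², x = 3.3 cm, Ī = 7.8732 cm⁴.
Centroid: x̄ = ΣA·x / ΣA = 1.425 cm.
Transfer each piece to the vertical centroidal axis using Ī + A·d² with d = x − 1.425:
  vertical leg: d = -1.125 cm → contributes +6.99638 cm⁴
  horizontal leg (remainder): d = 1.875 cm → contributes +19.2638 cm⁴
Total I = 26.2602 cm⁴.

Iy ≈ 26.26 cm⁴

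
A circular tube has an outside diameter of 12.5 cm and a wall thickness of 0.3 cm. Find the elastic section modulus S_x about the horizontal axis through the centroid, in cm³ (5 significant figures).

Decompose the section into non-overlapping parts with the origin at the bottom-left of its bounding rectangle.
Outer circle: ⌀12.5, A = 122.7185 cm², y = 6.25 cm, Ī = 1198.422 cm⁴.
Bore (subtracted): ⌀11.9, A = 111.2202 cm², y = 6.25 cm, Ī = 984.3686 cm⁴.
By symmetry the centroid is at mid-height, ȳ = 6.25 cm.
All pieces are centred on the horizontal axis through the centroid, so I = ΣĪ (holes subtracted) = 214.0539 cm⁴.
Extreme fibre distance c = 6.25 cm; S = I/c = 34.24863 cm³.

S_x ≈ 34.249 cm³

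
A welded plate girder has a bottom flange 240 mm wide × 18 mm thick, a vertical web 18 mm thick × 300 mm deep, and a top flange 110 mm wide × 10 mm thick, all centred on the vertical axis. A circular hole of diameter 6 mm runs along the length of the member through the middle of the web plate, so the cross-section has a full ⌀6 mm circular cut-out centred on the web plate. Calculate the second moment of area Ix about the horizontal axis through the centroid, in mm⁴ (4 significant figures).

Break the section into simple shapes (no overlaps), measuring from the bottom-left corner of the bounding box.
Bottom plate: 240 × 18, A = 4 320 mm², y = 9 mm, Ī = 116 640 mm⁴.
Web plate: 18 × 300, A = 5 400 mm², y = 168 mm, Ī = 40 500 000 mm⁴.
Top plate: 110 × 10, A = 1 100 mm², y = 323 mm, Ī = 9166.67 mm⁴.
Hole (subtracted): ⌀6, A = 28.2743 mm², y = 168 mm, Ī = 63.6173 mm⁴.
Centroid: ȳ = ΣA·y / ΣA = 120.15 mm.
Transfer each piece to the horizontal axis through the centroid using Ī + A·d² with d = y − 120.15:
  bottom plate: d = -111.15 mm → contributes +53 487 676 mm⁴
  web plate: d = 47.8496 mm → contributes +52 863 766 mm⁴
  top plate: d = 202.85 mm → contributes +45 271 933 mm⁴
  hole: d = 47.8496 mm → contributes −64800.1 mm⁴
Total I = 151 558 575 mm⁴.

Ix ≈ 1.516 × 10⁸ mm⁴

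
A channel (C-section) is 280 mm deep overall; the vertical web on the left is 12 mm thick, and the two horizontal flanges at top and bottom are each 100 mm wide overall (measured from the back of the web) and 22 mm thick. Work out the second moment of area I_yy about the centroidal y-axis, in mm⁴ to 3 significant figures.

I_yy ≈ 7.04 × 10⁶ mm⁴

Split into non-overlapping primitives; take the origin at the lower-left of the bounding box.
Web: 12 × 280, A = 3 360 mm², x = 6 mm, Ī = 40 320 mm⁴.
Top flange (beyond web): 88 × 22, A = 1 936 mm², x = 56 mm, Ī = 1 249 365 mm⁴.
Bottom flange (beyond web): 88 × 22, A = 1 936 mm², x = 56 mm, Ī = 1 249 365 mm⁴.
Centroid: x̄ = ΣA·x / ΣA = 32.77 mm.
Transfer each piece to the centroidal y-axis using Ī + A·d² with d = x − 32.77:
  web: d = -26.77 mm → contributes +2 448 191 mm⁴
  top flange (beyond web): d = 23.23 mm → contributes +2 294 103 mm⁴
  bottom flange (beyond web): d = 23.23 mm → contributes +2 294 103 mm⁴
Total I = 7 036 396 mm⁴.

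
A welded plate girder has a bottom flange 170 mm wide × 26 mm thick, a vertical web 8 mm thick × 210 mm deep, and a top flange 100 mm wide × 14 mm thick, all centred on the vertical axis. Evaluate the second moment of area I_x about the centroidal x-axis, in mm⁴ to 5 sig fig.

I_x ≈ 6.7812 × 10⁷ mm⁴

Break the section into simple shapes (no overlaps), measuring from the bottom-left corner of the bounding box.
Bottom plate: 170 × 26, A = 4 420 mm², y = 13 mm, Ī = 248993.3 mm⁴.
Web plate: 8 × 210, A = 1 680 mm², y = 131 mm, Ī = 6 174 000 mm⁴.
Top plate: 100 × 14, A = 1 400 mm², y = 243 mm, Ī = 22866.67 mm⁴.
Centroid: ȳ = ΣA·y / ΣA = 82.36533 mm.
Transfer each piece to the centroidal x-axis using Ī + A·d² with d = y − 82.36533:
  bottom plate: d = -69.36533 mm → contributes +21 516 042 mm⁴
  web plate: d = 48.63467 mm → contributes +10 147 756 mm⁴
  top plate: d = 160.6347 mm → contributes +36 147 761 mm⁴
Total I = 67 811 559 mm⁴.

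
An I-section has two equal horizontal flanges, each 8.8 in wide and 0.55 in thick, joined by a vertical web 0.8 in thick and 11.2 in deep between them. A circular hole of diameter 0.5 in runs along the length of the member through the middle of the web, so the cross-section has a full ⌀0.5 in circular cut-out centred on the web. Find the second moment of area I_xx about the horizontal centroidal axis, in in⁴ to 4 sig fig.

I_xx ≈ 428.0 in⁴

Split into non-overlapping primitives; take the origin at the lower-left of the bounding box.
Bottom flange: 8.8 × 0.55, A = 4.84 in², y = 0.275 in, Ī = 0.122008 in⁴.
Web: 0.8 × 11.2, A = 8.96 in², y = 6.15 in, Ī = 93.6619 in⁴.
Top flange: 8.8 × 0.55, A = 4.84 in², y = 12.025 in, Ī = 0.122008 in⁴.
Hole (subtracted): ⌀0.5, A = 0.19635 in², y = 6.15 in, Ī = 0.00306796 in⁴.
By symmetry the centroid is at mid-height, ȳ = 6.15 in.
Transfer each piece to the horizontal centroidal axis using Ī + A·d² with d = y − 6.15:
  bottom flange: d = -5.875 in → contributes +167.178 in⁴
  web: d = 0 in → contributes +93.6619 in⁴
  top flange: d = 5.875 in → contributes +167.178 in⁴
  hole: d = 0 in → contributes −0.00306796 in⁴
Total I = 428.014 in⁴.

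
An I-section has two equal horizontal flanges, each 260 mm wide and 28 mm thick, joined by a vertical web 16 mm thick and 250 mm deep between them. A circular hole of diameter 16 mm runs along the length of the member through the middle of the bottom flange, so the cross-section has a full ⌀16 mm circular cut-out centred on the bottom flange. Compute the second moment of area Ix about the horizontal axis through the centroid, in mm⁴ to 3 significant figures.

Ix ≈ 2.99 × 10⁸ mm⁴

Break the section into simple shapes (no overlaps), measuring from the bottom-left corner of the bounding box.
Bottom flange: 260 × 28, A = 7 280 mm², y = 14 mm, Ī = 475 627 mm⁴.
Web: 16 × 250, A = 4 000 mm², y = 153 mm, Ī = 20 833 333 mm⁴.
Top flange: 260 × 28, A = 7 280 mm², y = 292 mm, Ī = 475 627 mm⁴.
Hole (subtracted): ⌀16, A = 201.06 mm², y = 14 mm, Ī = 3 217 mm⁴.
Centroid: ȳ = ΣA·y / ΣA = 154.52 mm.
Transfer each piece to the horizontal axis through the centroid using Ī + A·d² with d = y − 154.52:
  bottom flange: d = -140.52 mm → contributes +144 230 246 mm⁴
  web: d = -1.5223 mm → contributes +20 842 603 mm⁴
  top flange: d = 137.48 mm → contributes +138 068 508 mm⁴
  hole: d = -140.52 mm → contributes −3 973 489 mm⁴
Total I = 299 167 868 mm⁴.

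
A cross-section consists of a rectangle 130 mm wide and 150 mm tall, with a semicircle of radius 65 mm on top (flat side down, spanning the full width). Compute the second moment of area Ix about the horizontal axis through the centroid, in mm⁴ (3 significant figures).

Split into non-overlapping primitives; take the origin at the lower-left of the bounding box.
Rectangular body: 130 × 150, A = 19 500 mm², y = 75 mm, Ī = 36 562 500 mm⁴.
Semicircular cap: semicircle r = 65, A = 6636.6 mm², y = 177.59 mm, Ī = 1 959 230 mm⁴.
Centroid: ȳ = ΣA·y / ΣA = 101.05 mm.
Transfer each piece to the horizontal axis through the centroid using Ī + A·d² with d = y − 101.05:
  rectangular body: d = -26.049 mm → contributes +49 794 106 mm⁴
  semicircular cap: d = 76.538 mm → contributes +40 836 933 mm⁴
Total I = 90 631 040 mm⁴.

Ix ≈ 9.06 × 10⁷ mm⁴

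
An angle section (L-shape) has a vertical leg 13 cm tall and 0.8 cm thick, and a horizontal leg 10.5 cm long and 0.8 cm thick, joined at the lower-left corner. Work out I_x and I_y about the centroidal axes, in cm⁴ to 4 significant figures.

I_x ≈ 312.2 cm⁴, I_y ≈ 183.9 cm⁴

Decompose the section into non-overlapping parts with the origin at the bottom-left of its bounding rectangle.
Vertical leg: 0.8 × 13, A = 10.4 cm², y = 6.5 cm, Ī = 146.467 cm⁴.
Horizontal leg (remainder): 9.7 × 0.8, A = 7.76 cm², y = 0.4 cm, Ī = 0.413867 cm⁴.
Centroid: ȳ = ΣA·y / ΣA = 3.89339 cm.
Transfer each piece to the centroidal x-axis using Ī + A·d² with d = y − 3.89339:
  vertical leg: d = 2.60661 cm → contributes +217.128 cm⁴
  horizontal leg (remainder): d = -3.49339 cm → contributes +95.1153 cm⁴
Total I = 312.244 cm⁴.
For the y-axis: x̄ = 2.64339 cm.
Repeating about the centroidal y-axis gives I_y = 183.889 cm⁴.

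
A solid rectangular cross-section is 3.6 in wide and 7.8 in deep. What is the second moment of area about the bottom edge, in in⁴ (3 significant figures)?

The section: 3.6 × 7.8, A = 28.08 in², y = 3.9 in, Ī = 142.37 in⁴.
Transfer it to the bottom edge using Ī + A·d² with d = y − 0:
  the section: d = 3.9 in → contributes +569.46 in⁴
Total I = 569.46 in⁴.

I_base ≈ 569 in⁴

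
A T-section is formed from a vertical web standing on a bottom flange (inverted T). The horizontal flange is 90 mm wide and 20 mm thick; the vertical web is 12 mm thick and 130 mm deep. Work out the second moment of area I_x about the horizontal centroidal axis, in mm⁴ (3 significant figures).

Decompose the section into non-overlapping parts with the origin at the bottom-left of its bounding rectangle.
Flange: 90 × 20, A = 1 800 mm², y = 10 mm, Ī = 60 000 mm⁴.
Web: 12 × 130, A = 1 560 mm², y = 85 mm, Ī = 2 197 000 mm⁴.
Centroid: ȳ = ΣA·y / ΣA = 44.821 mm.
Transfer each piece to the horizontal centroidal axis using Ī + A·d² with d = y − 44.821:
  flange: d = -34.821 mm → contributes +2 242 557 mm⁴
  web: d = 40.179 mm → contributes +4 715 335 mm⁴
Total I = 6 957 893 mm⁴.

I_x ≈ 6.96 × 10⁶ mm⁴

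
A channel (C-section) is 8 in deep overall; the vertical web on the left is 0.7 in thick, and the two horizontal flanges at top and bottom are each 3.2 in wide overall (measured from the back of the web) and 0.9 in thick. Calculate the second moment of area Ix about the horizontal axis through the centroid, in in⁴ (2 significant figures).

Ix ≈ 87 in⁴

Treat the section as a set of non-overlapping primitives; coordinates are from the bounding-box lower-left.
Web: 0.7 × 8, A = 5.6 in², y = 4 in, Ī = 29.87 in⁴.
Top flange (beyond web): 2.5 × 0.9, A = 2.25 in², y = 7.55 in, Ī = 0.1519 in⁴.
Bottom flange (beyond web): 2.5 × 0.9, A = 2.25 in², y = 0.45 in, Ī = 0.1519 in⁴.
By symmetry the centroid is at mid-height, ȳ = 4 in.
Transfer each piece to the horizontal axis through the centroid using Ī + A·d² with d = y − 4:
  web: d = 0 in → contributes +29.87 in⁴
  top flange (beyond web): d = 3.55 in → contributes +28.51 in⁴
  bottom flange (beyond web): d = -3.55 in → contributes +28.51 in⁴
Total I = 86.88 in⁴.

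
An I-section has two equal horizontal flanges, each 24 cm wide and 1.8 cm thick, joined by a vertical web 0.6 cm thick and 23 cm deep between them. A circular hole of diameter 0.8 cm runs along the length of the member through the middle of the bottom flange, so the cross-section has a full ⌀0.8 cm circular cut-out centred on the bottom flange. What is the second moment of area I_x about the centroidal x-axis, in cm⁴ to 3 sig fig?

I_x ≈ 1.38 × 10⁴ cm⁴

Treat the section as a set of non-overlapping primitives; coordinates are from the bounding-box lower-left.
Bottom flange: 24 × 1.8, A = 43.2 cm², y = 0.9 cm, Ī = 11.664 cm⁴.
Web: 0.6 × 23, A = 13.8 cm², y = 13.3 cm, Ī = 608.35 cm⁴.
Top flange: 24 × 1.8, A = 43.2 cm², y = 25.7 cm, Ī = 11.664 cm⁴.
Hole (subtracted): ⌀0.8, A = 0.50265 cm², y = 0.9 cm, Ī = 0.020106 cm⁴.
Centroid: ȳ = ΣA·y / ΣA = 13.363 cm.
Transfer each piece to the centroidal x-axis using Ī + A·d² with d = y − 13.363:
  bottom flange: d = -12.463 cm → contributes +6721.2 cm⁴
  web: d = -0.062518 cm → contributes +608.4 cm⁴
  top flange: d = 12.337 cm → contributes +6587.3 cm⁴
  hole: d = -12.463 cm → contributes −78.09 cm⁴
Total I = 13 839 cm⁴.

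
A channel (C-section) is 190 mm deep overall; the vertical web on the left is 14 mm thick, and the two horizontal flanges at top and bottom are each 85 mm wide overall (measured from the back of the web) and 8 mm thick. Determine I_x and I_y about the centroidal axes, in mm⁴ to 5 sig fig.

Decompose the section into non-overlapping parts with the origin at the bottom-left of its bounding rectangle.
Web: 14 × 190, A = 2 660 mm², y = 95 mm, Ī = 8 002 167 mm⁴.
Top flange (beyond web): 71 × 8, A = 568 mm², y = 186 mm, Ī = 3029.333 mm⁴.
Bottom flange (beyond web): 71 × 8, A = 568 mm², y = 4 mm, Ī = 3029.333 mm⁴.
By symmetry the centroid is at mid-height, ȳ = 95 mm.
Transfer each piece to the centroidal x-axis using Ī + A·d² with d = y − 95:
  web: d = 0 mm → contributes +8 002 167 mm⁴
  top flange (beyond web): d = 91 mm → contributes +4 706 637 mm⁴
  bottom flange (beyond web): d = -91 mm → contributes +4 706 637 mm⁴
Total I = 17 415 441 mm⁴.
For the y-axis: x̄ = 19.71865 mm.
Repeating about the centroidal y-axis gives I_y = 1 958 505 mm⁴.

I_x ≈ 1.7415 × 10⁷ mm⁴, I_y ≈ 1.9585 × 10⁶ mm⁴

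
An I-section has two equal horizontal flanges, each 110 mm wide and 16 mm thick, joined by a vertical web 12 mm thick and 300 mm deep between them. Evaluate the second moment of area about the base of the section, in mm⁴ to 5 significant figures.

I_base ≈ 3.1115 × 10⁸ mm⁴

Break the section into simple shapes (no overlaps), measuring from the bottom-left corner of the bounding box.
Bottom flange: 110 × 16, A = 1 760 mm², y = 8 mm, Ī = 37546.67 mm⁴.
Web: 12 × 300, A = 3 600 mm², y = 166 mm, Ī = 27 000 000 mm⁴.
Top flange: 110 × 16, A = 1 760 mm², y = 324 mm, Ī = 37546.67 mm⁴.
Transfer each piece to the bottom edge using Ī + A·d² with d = y − 0:
  bottom flange: d = 8 mm → contributes +150186.7 mm⁴
  web: d = 166 mm → contributes +126 201 600 mm⁴
  top flange: d = 324 mm → contributes +184 795 307 mm⁴
Total I = 311 147 093 mm⁴.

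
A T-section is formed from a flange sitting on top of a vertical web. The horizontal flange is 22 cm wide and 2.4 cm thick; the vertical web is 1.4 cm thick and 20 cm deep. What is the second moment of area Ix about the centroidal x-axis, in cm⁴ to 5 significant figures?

Ix ≈ 3253.9 cm⁴

Split into non-overlapping primitives; take the origin at the lower-left of the bounding box.
Flange: 22 × 2.4, A = 52.8 cm², y = 21.2 cm, Ī = 25.344 cm⁴.
Web: 1.4 × 20, A = 28 cm², y = 10 cm, Ī = 933.3333 cm⁴.
Centroid: ȳ = ΣA·y / ΣA = 17.31881 cm.
Transfer each piece to the centroidal x-axis using Ī + A·d² with d = y − 17.31881:
  flange: d = 3.881188 cm → contributes +820.7032 cm⁴
  web: d = -7.318812 cm → contributes +2433.154 cm⁴
Total I = 3253.857 cm⁴.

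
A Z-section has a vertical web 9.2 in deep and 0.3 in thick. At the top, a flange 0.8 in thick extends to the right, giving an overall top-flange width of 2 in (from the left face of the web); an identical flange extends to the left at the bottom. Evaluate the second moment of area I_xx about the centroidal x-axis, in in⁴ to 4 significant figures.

Split into non-overlapping primitives; take the origin at the lower-left of the bounding box.
Web: 0.3 × 9.2, A = 2.76 in², y = 4.6 in, Ī = 19.4672 in⁴.
Top flange (beyond web): 1.7 × 0.8, A = 1.36 in², y = 8.8 in, Ī = 0.0725333 in⁴.
Bottom flange (beyond web): 1.7 × 0.8, A = 1.36 in², y = 0.4 in, Ī = 0.0725333 in⁴.
Centroid: ȳ = ΣA·y / ΣA = 4.6 in.
Transfer each piece to the centroidal x-axis using Ī + A·d² with d = y − 4.6:
  web: d = 0 in → contributes +19.4672 in⁴
  top flange (beyond web): d = 4.2 in → contributes +24.0629 in⁴
  bottom flange (beyond web): d = -4.2 in → contributes +24.0629 in⁴
Total I = 67.5931 in⁴.

I_xx ≈ 67.59 in⁴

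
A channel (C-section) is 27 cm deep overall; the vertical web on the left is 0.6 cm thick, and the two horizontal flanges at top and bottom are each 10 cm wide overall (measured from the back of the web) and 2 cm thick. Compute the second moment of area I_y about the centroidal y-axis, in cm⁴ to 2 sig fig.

Break the section into simple shapes (no overlaps), measuring from the bottom-left corner of the bounding box.
Web: 0.6 × 27, A = 16.2 cm², x = 0.3 cm, Ī = 0.486 cm⁴.
Top flange (beyond web): 9.4 × 2, A = 18.8 cm², x = 5.3 cm, Ī = 138.4 cm⁴.
Bottom flange (beyond web): 9.4 × 2, A = 18.8 cm², x = 5.3 cm, Ī = 138.4 cm⁴.
Centroid: x̄ = ΣA·x / ΣA = 3.794 cm.
Transfer each piece to the centroidal y-axis using Ī + A·d² with d = x − 3.794:
  web: d = -3.494 cm → contributes +198.3 cm⁴
  top flange (beyond web): d = 1.506 cm → contributes +181 cm⁴
  bottom flange (beyond web): d = 1.506 cm → contributes +181 cm⁴
Total I = 560.4 cm⁴.

I_y ≈ 560 cm⁴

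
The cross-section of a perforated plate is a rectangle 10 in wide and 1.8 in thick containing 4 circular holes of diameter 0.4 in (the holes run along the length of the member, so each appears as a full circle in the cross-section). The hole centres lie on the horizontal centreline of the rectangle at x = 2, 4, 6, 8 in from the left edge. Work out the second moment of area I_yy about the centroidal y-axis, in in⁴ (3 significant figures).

Split into non-overlapping primitives; take the origin at the lower-left of the bounding box.
Plate: 10 × 1.8, A = 18 in², x = 5 in, Ī = 150 in⁴.
Hole 1 (subtracted): ⌀0.4, A = 0.12566 in², x = 2 in, Ī = 0.0012566 in⁴.
Hole 2 (subtracted): ⌀0.4, A = 0.12566 in², x = 4 in, Ī = 0.0012566 in⁴.
Hole 3 (subtracted): ⌀0.4, A = 0.12566 in², x = 6 in, Ī = 0.0012566 in⁴.
Hole 4 (subtracted): ⌀0.4, A = 0.12566 in², x = 8 in, Ī = 0.0012566 in⁴.
By symmetry the centroid is at mid-width, x̄ = 5 in.
Transfer each piece to the centroidal y-axis using Ī + A·d² with d = x − 5:
  plate: d = 0 in → contributes +150 in⁴
  hole 1: d = -3 in → contributes −1.1322 in⁴
  hole 2: d = -1 in → contributes −0.12692 in⁴
  hole 3: d = 1 in → contributes −0.12692 in⁴
  hole 4: d = 3 in → contributes −1.1322 in⁴
Total I = 147.48 in⁴.

I_yy ≈ 147 in⁴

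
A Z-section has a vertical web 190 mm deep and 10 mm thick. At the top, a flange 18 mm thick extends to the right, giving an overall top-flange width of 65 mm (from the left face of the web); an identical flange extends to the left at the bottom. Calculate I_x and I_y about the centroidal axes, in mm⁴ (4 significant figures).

I_x ≈ 2.041 × 10⁷ mm⁴, I_y ≈ 2.606 × 10⁶ mm⁴

Decompose the section into non-overlapping parts with the origin at the bottom-left of its bounding rectangle.
Web: 10 × 190, A = 1 900 mm², y = 95 mm, Ī = 5 715 833 mm⁴.
Top flange (beyond web): 55 × 18, A = 990 mm², y = 181 mm, Ī = 26 730 mm⁴.
Bottom flange (beyond web): 55 × 18, A = 990 mm², y = 9 mm, Ī = 26 730 mm⁴.
Centroid: ȳ = ΣA·y / ΣA = 95 mm.
Transfer each piece to the centroidal x-axis using Ī + A·d² with d = y − 95:
  web: d = 0 mm → contributes +5 715 833 mm⁴
  top flange (beyond web): d = 86 mm → contributes +7 348 770 mm⁴
  bottom flange (beyond web): d = -86 mm → contributes +7 348 770 mm⁴
Total I = 20 413 373 mm⁴.
For the y-axis: x̄ = 60 mm.
Repeating about the centroidal y-axis gives I_y = 2 606 333 mm⁴.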